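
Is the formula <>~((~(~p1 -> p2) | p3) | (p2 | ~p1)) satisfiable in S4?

1. <>~((~(~p1 -> p2) | p3) | (p2 | ~p1)), 0
2. ~((~(~p1 -> p2) | p3) | (p2 | ~p1)), 1
3. ~(~(~p1 -> p2) | p3), 1
4. ~(p2 | ~p1), 1
5. ~p1 -> p2, 1
6. ~p3, 1
7. ~p2, 1
8. p1, 1
Accessibility: 0R0, 0R1, 1R1

Yes, satisfiable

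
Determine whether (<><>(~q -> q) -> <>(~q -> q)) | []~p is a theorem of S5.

Valid in S5

Tableau for the negation ~((<><>(~q -> q) -> <>(~q -> q)) | []~p):
1. ~((<><>(~q -> q) -> <>(~q -> q)) | []~p), w0
2. ~(<><>(~q -> q) -> <>(~q -> q)), w0   [~|-rule on 1]
3. ~[]~p, w0   [~|-rule on 1]
4. <><>(~q -> q), w0   [~->-rule on 2]
5. ~<>(~q -> q), w0   [~->-rule on 2]
6. ~(~q -> q), w0   [~<>-rule on 5 via w0Rw0]
7. ~q, w0   [~->-rule on 6]
8. p, w1   [~[]-rule on 3: fresh world w1, w0Rw1]
9. ~(~q -> q), w1   [~<>-rule on 5 via w0Rw1]
10. ~q, w1   [~->-rule on 9]
11. <>(~q -> q), w2   [<>-rule on 4: fresh world w2, w0Rw2]
12. ~(~q -> q), w2   [~<>-rule on 5 via w0Rw2]
13. ~q, w2   [~->-rule on 12]
14. ~q -> q, w3   [<>-rule on 11: fresh world w3, w2Rw3]
15. ~(~q -> q), w3   [~<>-rule on 5 via w0Rw3]
16. ~q, w3   [~->-rule on 15]
17. q, w3   [->-rule on 14 (branches; this branch)]
Accessibility: w0Rw0, w0Rw1, w0Rw2, w0Rw3, w1Rw0, w1Rw1, w1Rw2, w1Rw3, w2Rw0, w2Rw1, w2Rw2, w2Rw3, w3Rw0, w3Rw1, w3Rw2, w3Rw3
Branch closes: q and ~q both at w3.
Every branch of the negation's tableau closes; the branch above is one of them.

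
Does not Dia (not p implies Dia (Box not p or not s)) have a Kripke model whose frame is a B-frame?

1. not Dia (not p implies Dia (Box not p or not s)), u
2. not (not p implies Dia (Box not p or not s)), u   [neg-Dia-rule on 1 via uRu]
3. not p, u   [neg-implies-rule on 2]
4. not Dia (Box not p or not s), u   [neg-implies-rule on 2]
5. not (Box not p or not s), u   [neg-Dia-rule on 4 via uRu]
6. not Box not p, u   [neg-or-rule on 5]
7. s, u   [neg-or-rule on 5]
8. p, v   [neg-Box-rule on 6: fresh world v, uRv]
9. not (not p implies Dia (Box not p or not s)), v   [neg-Dia-rule on 1 via uRv]
10. not p, v   [neg-implies-rule on 9]
11. not Dia (Box not p or not s), v   [neg-implies-rule on 9]
Accessibility: uRu, uRv, vRu, vRv
Branch closes: p and not p both at v.
(One branch shown.) All branches close.

Unsatisfiable (every branch closes)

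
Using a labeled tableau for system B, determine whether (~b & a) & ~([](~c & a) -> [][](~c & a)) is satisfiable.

1. (~b & a) & ~([](~c & a) -> [][](~c & a)), 0
2. ~b & a, 0   [&-rule on 1]
3. ~([](~c & a) -> [][](~c & a)), 0   [&-rule on 1]
4. ~b, 0   [&-rule on 2]
5. a, 0   [&-rule on 2]
6. [](~c & a), 0   [~->-rule on 3]
7. ~[][](~c & a), 0   [~->-rule on 3]
8. ~c & a, 0   [[]-rule on 6 via 0R0]
9. ~c, 0   [&-rule on 8]
10. ~[](~c & a), 1   [~[]-rule on 7: fresh world 1, 0R1]
11. ~c & a, 1   [[]-rule on 6 via 0R1]
12. ~c, 1   [&-rule on 11]
13. a, 1   [&-rule on 11]
14. ~(~c & a), 2   [~[]-rule on 10: fresh world 2, 1R2]
15. ~a, 2   [~&-rule on 14 (branches; this branch)]
Accessibility: 0R0, 0R1, 1R0, 1R1, 1R2, 2R1, 2R2

Yes, satisfiable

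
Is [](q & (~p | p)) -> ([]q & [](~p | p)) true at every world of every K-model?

Valid

Tableau for the negation ~([](q & (~p | p)) -> ([]q & [](~p | p))):
1. ~([](q & (~p | p)) -> ([]q & [](~p | p))), 0
2. [](q & (~p | p)), 0   [~->-rule on 1]
3. ~([]q & [](~p | p)), 0   [~->-rule on 1]
4. ~[]q, 0   [~&-rule on 3 (branches; this branch)]
5. ~q, 1   [~[]-rule on 4: fresh world 1, 0R1]
6. q & (~p | p), 1   [[]-rule on 2 via 0R1]
7. q, 1   [&-rule on 6]
8. ~p | p, 1   [&-rule on 6]
Accessibility: 0R1
Branch closes: q and ~q both at 1.
Every branch of the negation's tableau closes; the branch above is one of them.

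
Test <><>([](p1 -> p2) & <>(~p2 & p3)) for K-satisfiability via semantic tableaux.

1. <><>([](p1 -> p2) & <>(~p2 & p3)), u
2. <>([](p1 -> p2) & <>(~p2 & p3)), v   [<>-rule on 1: fresh world v, uRv]
3. [](p1 -> p2) & <>(~p2 & p3), w   [<>-rule on 2: fresh world w, vRw]
4. [](p1 -> p2), w   [&-rule on 3]
5. <>(~p2 & p3), w   [&-rule on 3]
6. ~p2 & p3, x   [<>-rule on 5: fresh world x, wRx]
7. ~p2, x   [&-rule on 6]
8. p3, x   [&-rule on 6]
9. p1 -> p2, x   [[]-rule on 4 via wRx]
10. ~p1, x   [->-rule on 9 (branches; this branch)]
Accessibility: uRv, vRw, wRx

Yes, satisfiable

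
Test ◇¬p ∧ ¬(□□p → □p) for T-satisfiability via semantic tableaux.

Unsatisfiable

1. ◇¬p ∧ ¬(□□p → □p), 0
2. ◇¬p, 0   [∧-rule on 1]
3. ¬(□□p → □p), 0   [∧-rule on 1]
4. □□p, 0   [¬→-rule on 3]
5. ¬□p, 0   [¬→-rule on 3]
6. □p, 0   [□-rule on 4 via 0R0]
7. p, 0   [□-rule on 6 via 0R0]
8. ¬p, 1   [◇-rule on 2: fresh world 1, 0R1]
9. □p, 1   [□-rule on 4 via 0R1]
10. p, 1   [□-rule on 6 via 0R1]
Accessibility: 0R0, 0R1, 1R1
Branch closes: p and ¬p both at 1.
All branches of the tableau close; one closing branch shown above.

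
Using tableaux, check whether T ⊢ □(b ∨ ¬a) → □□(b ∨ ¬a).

No, not valid

Tableau for the negation ¬(□(b ∨ ¬a) → □□(b ∨ ¬a)):
1. ¬(□(b ∨ ¬a) → □□(b ∨ ¬a)), 0
2. □(b ∨ ¬a), 0
3. ¬□□(b ∨ ¬a), 0
4. b ∨ ¬a, 0
5. ¬a, 0
6. ¬□(b ∨ ¬a), 1
7. b ∨ ¬a, 1
8. ¬a, 1
9. ¬(b ∨ ¬a), 2
10. ¬b, 2
11. a, 2
Accessibility: 0R0, 0R1, 1R1, 1R2, 2R2
The negation has an open branch (countermodel exists).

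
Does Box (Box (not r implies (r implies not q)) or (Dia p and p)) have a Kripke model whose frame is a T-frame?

1. Box (Box (not r implies (r implies not q)) or (Dia p and p)), u
2. Box (not r implies (r implies not q)) or (Dia p and p), u
3. Dia p and p, u
4. Dia p, u
5. p, u
6. p, v
7. Box (not r implies (r implies not q)) or (Dia p and p), v
8. Dia p and p, v
9. Dia p, v
10. p, w
Accessibility: uRu, uRv, vRv, vRw, wRw

Satisfiable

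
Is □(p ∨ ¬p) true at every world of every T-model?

Yes, valid

Tableau for the negation ¬□(p ∨ ¬p):
1. ¬□(p ∨ ¬p), u
2. ¬(p ∨ ¬p), v   [¬□-rule on 1: fresh world v, uRv]
3. ¬p, v   [¬∨-rule on 2]
4. p, v   [¬∨-rule on 2]
Accessibility: uRu, uRv, vRv
Branch closes: p and ¬p both at v.
Every branch of the negation's tableau closes; the branch above is one of them.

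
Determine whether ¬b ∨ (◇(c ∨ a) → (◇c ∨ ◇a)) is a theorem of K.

Tableau for the negation ¬(¬b ∨ (◇(c ∨ a) → (◇c ∨ ◇a))):
1. ¬(¬b ∨ (◇(c ∨ a) → (◇c ∨ ◇a))), w0
2. b, w0
3. ¬(◇(c ∨ a) → (◇c ∨ ◇a)), w0
4. ◇(c ∨ a), w0
5. ¬(◇c ∨ ◇a), w0
6. ¬◇c, w0
7. ¬◇a, w0
8. c ∨ a, w1
9. ¬c, w1
10. ¬a, w1
11. a, w1
Accessibility: w0Rw1
Branch closes: a and ¬a both at w1.
Every branch of the negation's tableau closes; the branch above is one of them.

Valid in K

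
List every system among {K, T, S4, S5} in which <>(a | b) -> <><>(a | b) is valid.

T-tableau for the negation ~(<>(a | b) -> <><>(a | b)):
1. ~(<>(a | b) -> <><>(a | b)), w0
2. <>(a | b), w0   [~->-rule on 1]
3. ~<><>(a | b), w0   [~->-rule on 1]
4. ~<>(a | b), w0   [~<>-rule on 3 via w0Rw0]
5. ~(a | b), w0   [~<>-rule on 4 via w0Rw0]
6. ~a, w0   [~|-rule on 5]
7. ~b, w0   [~|-rule on 5]
8. a | b, w1   [<>-rule on 2: fresh world w1, w0Rw1]
9. ~<>(a | b), w1   [~<>-rule on 3 via w0Rw1]
10. ~(a | b), w1   [~<>-rule on 4 via w0Rw1]
11. ~a, w1   [~|-rule on 10]
12. ~b, w1   [~|-rule on 10]
13. b, w1   [|-rule on 8 (branches; this branch)]
Accessibility: w0Rw0, w0Rw1, w1Rw1
Branch closes: b and ~b both at w1.
Every branch closes (one shown): valid in T, hence also in S4, S5 (every theorem of T is a theorem of S4 and S5).
K-tableau for the negation ~(<>(a | b) -> <><>(a | b)):
1. ~(<>(a | b) -> <><>(a | b)), w0
2. <>(a | b), w0   [~->-rule on 1]
3. ~<><>(a | b), w0   [~->-rule on 1]
4. a | b, w1   [<>-rule on 2: fresh world w1, w0Rw1]
5. ~<>(a | b), w1   [~<>-rule on 3 via w0Rw1]
6. b, w1   [|-rule on 4 (branches; this branch)]
Accessibility: w0Rw1
Complete open branch: countermodel on a K-frame, so not valid in K.

T, S4, S5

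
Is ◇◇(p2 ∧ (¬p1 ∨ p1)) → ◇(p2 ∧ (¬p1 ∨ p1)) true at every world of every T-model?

Tableau for the negation ¬(◇◇(p2 ∧ (¬p1 ∨ p1)) → ◇(p2 ∧ (¬p1 ∨ p1))):
1. ¬(◇◇(p2 ∧ (¬p1 ∨ p1)) → ◇(p2 ∧ (¬p1 ∨ p1))), u
2. ◇◇(p2 ∧ (¬p1 ∨ p1)), u
3. ¬◇(p2 ∧ (¬p1 ∨ p1)), u
4. ¬(p2 ∧ (¬p1 ∨ p1)), u
5. ¬p2, u
6. ◇(p2 ∧ (¬p1 ∨ p1)), v
7. ¬(p2 ∧ (¬p1 ∨ p1)), v
8. ¬p2, v
9. p2 ∧ (¬p1 ∨ p1), w
10. p2, w
11. ¬p1 ∨ p1, w
12. p1, w
Accessibility: uRu, uRv, vRv, vRw, wRw
The negation has an open branch (countermodel exists).

No, not valid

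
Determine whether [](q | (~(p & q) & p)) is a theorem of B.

Not valid

Tableau for the negation ~[](q | (~(p & q) & p)):
1. ~[](q | (~(p & q) & p)), w0
2. ~(q | (~(p & q) & p)), w1   [~[]-rule on 1: fresh world w1, w0Rw1]
3. ~q, w1   [~|-rule on 2]
4. ~(~(p & q) & p), w1   [~|-rule on 2]
5. ~p, w1   [~&-rule on 4 (branches; this branch)]
Accessibility: w0Rw0, w0Rw1, w1Rw0, w1Rw1
The negation has an open branch (countermodel exists).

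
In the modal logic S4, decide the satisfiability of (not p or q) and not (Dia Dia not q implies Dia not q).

1. (not p or q) and not (Dia Dia not q implies Dia not q), u
2. not p or q, u
3. not (Dia Dia not q implies Dia not q), u
4. Dia Dia not q, u
5. not Dia not q, u
6. q, u
7. Dia not q, v
8. q, v
9. not q, w
10. q, w
Accessibility: uRu, uRv, uRw, vRv, vRw, wRw
Branch closes: q and not q both at w.
(One branch shown.) All branches close.

No, unsatisfiable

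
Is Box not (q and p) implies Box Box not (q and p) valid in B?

Tableau for the negation not (Box not (q and p) implies Box Box not (q and p)):
1. not (Box not (q and p) implies Box Box not (q and p)), u
2. Box not (q and p), u   [neg-implies-rule on 1]
3. not Box Box not (q and p), u   [neg-implies-rule on 1]
4. not (q and p), u   [Box-rule on 2 via uRu]
5. not p, u   [neg-and-rule on 4 (branches; this branch)]
6. not Box not (q and p), v   [neg-Box-rule on 3: fresh world v, uRv]
7. not (q and p), v   [Box-rule on 2 via uRv]
8. not p, v   [neg-and-rule on 7 (branches; this branch)]
9. q and p, w   [neg-Box-rule on 6: fresh world w, vRw]
10. q, w   [and-rule on 9]
11. p, w   [and-rule on 9]
Accessibility: uRu, uRv, vRu, vRv, vRw, wRv, wRw
The negation has an open branch (countermodel exists).

No, not valid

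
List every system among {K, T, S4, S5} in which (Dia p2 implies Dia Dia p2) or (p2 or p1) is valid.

T, S4, S5

T-tableau for the negation not ((Dia p2 implies Dia Dia p2) or (p2 or p1)):
1. not ((Dia p2 implies Dia Dia p2) or (p2 or p1)), u
2. not (Dia p2 implies Dia Dia p2), u
3. not (p2 or p1), u
4. Dia p2, u
5. not Dia Dia p2, u
6. not p2, u
7. not p1, u
8. not Dia p2, u
9. p2, v
10. not Dia p2, v
11. not p2, v
Accessibility: uRu, uRv, vRv
Branch closes: p2 and not p2 both at v.
Every branch closes (one shown): valid in T, hence also in S4, S5 (every theorem of T is a theorem of S4 and S5).
K-tableau for the negation not ((Dia p2 implies Dia Dia p2) or (p2 or p1)):
1. not ((Dia p2 implies Dia Dia p2) or (p2 or p1)), u
2. not (Dia p2 implies Dia Dia p2), u
3. not (p2 or p1), u
4. Dia p2, u
5. not Dia Dia p2, u
6. not p2, u
7. not p1, u
8. p2, v
9. not Dia p2, v
Accessibility: uRv
Complete open branch: countermodel on a K-frame, so not valid in K.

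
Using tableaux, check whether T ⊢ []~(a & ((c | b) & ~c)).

Tableau for the negation ~[]~(a & ((c | b) & ~c)):
1. ~[]~(a & ((c | b) & ~c)), u
2. a & ((c | b) & ~c), v
3. a, v
4. (c | b) & ~c, v
5. c | b, v
6. ~c, v
7. b, v
Accessibility: uRu, uRv, vRv
The negation has an open branch (countermodel exists).

Not valid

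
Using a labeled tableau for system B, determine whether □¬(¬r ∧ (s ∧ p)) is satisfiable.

Satisfiable

1. □¬(¬r ∧ (s ∧ p)), u
2. ¬(¬r ∧ (s ∧ p)), u
3. ¬(s ∧ p), u
4. ¬p, u
Accessibility: uRu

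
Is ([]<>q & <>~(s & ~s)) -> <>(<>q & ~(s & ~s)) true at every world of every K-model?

Yes, valid

Tableau for the negation ~(([]<>q & <>~(s & ~s)) -> <>(<>q & ~(s & ~s))):
1. ~(([]<>q & <>~(s & ~s)) -> <>(<>q & ~(s & ~s))), u
2. []<>q & <>~(s & ~s), u
3. ~<>(<>q & ~(s & ~s)), u
4. []<>q, u
5. <>~(s & ~s), u
6. ~(s & ~s), v
7. ~(<>q & ~(s & ~s)), v
8. <>q, v
9. s, v
10. ~<>q, v
11. q, w
12. ~q, w
Accessibility: uRv, vRw
Branch closes: q and ~q both at w.
All branches of the negation close; one closing branch shown above.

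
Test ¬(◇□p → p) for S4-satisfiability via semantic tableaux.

Satisfiable

1. ¬(◇□p → p), w0
2. ◇□p, w0
3. ¬p, w0
4. □p, w1
5. p, w1
Accessibility: w0Rw0, w0Rw1, w1Rw1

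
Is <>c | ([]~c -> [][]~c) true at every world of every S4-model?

Tableau for the negation ~(<>c | ([]~c -> [][]~c)):
1. ~(<>c | ([]~c -> [][]~c)), w0
2. ~<>c, w0   [~|-rule on 1]
3. ~([]~c -> [][]~c), w0   [~|-rule on 1]
4. []~c, w0   [~->-rule on 3]
5. ~[][]~c, w0   [~->-rule on 3]
6. ~c, w0   [~<>-rule on 2 via w0Rw0]
7. ~[]~c, w1   [~[]-rule on 5: fresh world w1, w0Rw1]
8. ~c, w1   [~<>-rule on 2 via w0Rw1]
9. c, w2   [~[]-rule on 7: fresh world w2, w1Rw2]
10. ~c, w2   [~<>-rule on 2 via w0Rw2]
Accessibility: w0Rw0, w0Rw1, w0Rw2, w1Rw1, w1Rw2, w2Rw2
Branch closes: c and ~c both at w2.
All branches of the negation close; one closing branch shown above.

Valid in S4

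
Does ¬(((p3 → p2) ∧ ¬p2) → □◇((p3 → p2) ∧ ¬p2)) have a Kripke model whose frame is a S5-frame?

1. ¬(((p3 → p2) ∧ ¬p2) → □◇((p3 → p2) ∧ ¬p2)), u
2. (p3 → p2) ∧ ¬p2, u   [¬→-rule on 1]
3. ¬□◇((p3 → p2) ∧ ¬p2), u   [¬→-rule on 1]
4. p3 → p2, u   [∧-rule on 2]
5. ¬p2, u   [∧-rule on 2]
6. ¬p3, u   [→-rule on 4 (branches; this branch)]
7. ¬◇((p3 → p2) ∧ ¬p2), v   [¬□-rule on 3: fresh world v, uRv]
8. ¬((p3 → p2) ∧ ¬p2), u   [¬◇-rule on 7 via vRu]
9. ¬((p3 → p2) ∧ ¬p2), v   [¬◇-rule on 7 via vRv]
10. ¬(p3 → p2), u   [¬∧-rule on 8 (branches; this branch)]
11. p3, u   [¬→-rule on 10]
Accessibility: uRu, uRv, vRu, vRv
Branch closes: p3 and ¬p3 both at u.
All branches of the tableau close; one closing branch shown above.

No, unsatisfiable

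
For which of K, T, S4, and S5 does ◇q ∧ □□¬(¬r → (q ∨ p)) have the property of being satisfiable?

K-tableau for the formula:
1. ◇q ∧ □□¬(¬r → (q ∨ p)), w0
2. ◇q, w0   [∧-rule on 1]
3. □□¬(¬r → (q ∨ p)), w0   [∧-rule on 1]
4. q, w1   [◇-rule on 2: fresh world w1, w0Rw1]
5. □¬(¬r → (q ∨ p)), w1   [□-rule on 3 via w0Rw1]
Accessibility: w0Rw1
Complete open branch: satisfiable in K.
T-tableau for the formula:
1. ◇q ∧ □□¬(¬r → (q ∨ p)), w0
2. ◇q, w0   [∧-rule on 1]
3. □□¬(¬r → (q ∨ p)), w0   [∧-rule on 1]
4. □¬(¬r → (q ∨ p)), w0   [□-rule on 3 via w0Rw0]
5. ¬(¬r → (q ∨ p)), w0   [□-rule on 4 via w0Rw0]
6. ¬r, w0   [¬→-rule on 5]
7. ¬(q ∨ p), w0   [¬→-rule on 5]
8. ¬q, w0   [¬∨-rule on 7]
9. ¬p, w0   [¬∨-rule on 7]
10. q, w1   [◇-rule on 2: fresh world w1, w0Rw1]
11. □¬(¬r → (q ∨ p)), w1   [□-rule on 3 via w0Rw1]
12. ¬(¬r → (q ∨ p)), w1   [□-rule on 4 via w0Rw1]
13. ¬r, w1   [¬→-rule on 12]
14. ¬(q ∨ p), w1   [¬→-rule on 12]
15. ¬q, w1   [¬∨-rule on 14]
16. ¬p, w1   [¬∨-rule on 14]
Accessibility: w0Rw0, w0Rw1, w1Rw1
Branch closes: q and ¬q both at w1.
Every branch closes (one shown): unsatisfiable in T, hence also in S4, S5 (every S4/S5-frame is a T-frame).

K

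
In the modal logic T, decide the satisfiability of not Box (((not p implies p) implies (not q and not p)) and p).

Yes, satisfiable

1. not Box (((not p implies p) implies (not q and not p)) and p), w0
2. not (((not p implies p) implies (not q and not p)) and p), w1
3. not p, w1
Accessibility: w0Rw0, w0Rw1, w1Rw1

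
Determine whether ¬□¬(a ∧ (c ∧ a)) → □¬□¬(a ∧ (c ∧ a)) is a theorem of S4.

Invalid (countermodel exists)

Tableau for the negation ¬(¬□¬(a ∧ (c ∧ a)) → □¬□¬(a ∧ (c ∧ a))):
1. ¬(¬□¬(a ∧ (c ∧ a)) → □¬□¬(a ∧ (c ∧ a))), 0
2. ¬□¬(a ∧ (c ∧ a)), 0   [¬→-rule on 1]
3. ¬□¬□¬(a ∧ (c ∧ a)), 0   [¬→-rule on 1]
4. a ∧ (c ∧ a), 1   [¬□-rule on 2: fresh world 1, 0R1]
5. a, 1   [∧-rule on 4]
6. c ∧ a, 1   [∧-rule on 4]
7. c, 1   [∧-rule on 6]
8. □¬(a ∧ (c ∧ a)), 2   [¬□-rule on 3: fresh world 2, 0R2]
9. ¬(a ∧ (c ∧ a)), 2   [□-rule on 8 via 2R2]
10. ¬(c ∧ a), 2   [¬∧-rule on 9 (branches; this branch)]
11. ¬a, 2   [¬∧-rule on 10 (branches; this branch)]
Accessibility: 0R0, 0R1, 0R2, 1R1, 2R2
The negation has an open branch (countermodel exists).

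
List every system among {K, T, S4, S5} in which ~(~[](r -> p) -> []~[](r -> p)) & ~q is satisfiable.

K, T, S4

S5-tableau for the formula:
1. ~(~[](r -> p) -> []~[](r -> p)) & ~q, u
2. ~(~[](r -> p) -> []~[](r -> p)), u   [&-rule on 1]
3. ~q, u   [&-rule on 1]
4. ~[](r -> p), u   [~->-rule on 2]
5. ~[]~[](r -> p), u   [~->-rule on 2]
6. ~(r -> p), v   [~[]-rule on 4: fresh world v, uRv]
7. r, v   [~->-rule on 6]
8. ~p, v   [~->-rule on 6]
9. [](r -> p), w   [~[]-rule on 5: fresh world w, uRw]
10. r -> p, u   [[]-rule on 9 via wRu]
11. r -> p, v   [[]-rule on 9 via wRv]
12. r -> p, w   [[]-rule on 9 via wRw]
13. p, u   [->-rule on 10 (branches; this branch)]
14. p, v   [->-rule on 11 (branches; this branch)]
Accessibility: uRu, uRv, uRw, vRu, vRv, vRw, wRu, wRv, wRw
Branch closes: p and ~p both at v.
Every branch closes (one shown): unsatisfiable in S5.
S4-tableau for the formula:
1. ~(~[](r -> p) -> []~[](r -> p)) & ~q, u
2. ~(~[](r -> p) -> []~[](r -> p)), u   [&-rule on 1]
3. ~q, u   [&-rule on 1]
4. ~[](r -> p), u   [~->-rule on 2]
5. ~[]~[](r -> p), u   [~->-rule on 2]
6. ~(r -> p), v   [~[]-rule on 4: fresh world v, uRv]
7. r, v   [~->-rule on 6]
8. ~p, v   [~->-rule on 6]
9. [](r -> p), w   [~[]-rule on 5: fresh world w, uRw]
10. r -> p, w   [[]-rule on 9 via wRw]
11. p, w   [->-rule on 10 (branches; this branch)]
Accessibility: uRu, uRv, uRw, vRv, wRw
Complete open branch: satisfiable in S4, hence also in K, T (this S4-model is also a K-model and a T-model).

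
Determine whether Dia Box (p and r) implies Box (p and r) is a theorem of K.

Tableau for the negation not (Dia Box (p and r) implies Box (p and r)):
1. not (Dia Box (p and r) implies Box (p and r)), u
2. Dia Box (p and r), u   [neg-implies-rule on 1]
3. not Box (p and r), u   [neg-implies-rule on 1]
4. Box (p and r), v   [Dia-rule on 2: fresh world v, uRv]
5. not (p and r), w   [neg-Box-rule on 3: fresh world w, uRw]
6. not r, w   [neg-and-rule on 5 (branches; this branch)]
Accessibility: uRv, uRw
The negation has an open branch (countermodel exists).

Not valid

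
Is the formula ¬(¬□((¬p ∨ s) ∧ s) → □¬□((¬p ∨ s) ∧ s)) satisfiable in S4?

1. ¬(¬□((¬p ∨ s) ∧ s) → □¬□((¬p ∨ s) ∧ s)), u
2. ¬□((¬p ∨ s) ∧ s), u
3. ¬□¬□((¬p ∨ s) ∧ s), u
4. ¬((¬p ∨ s) ∧ s), v
5. ¬s, v
6. □((¬p ∨ s) ∧ s), w
7. (¬p ∨ s) ∧ s, w
8. ¬p ∨ s, w
9. s, w
Accessibility: uRu, uRv, uRw, vRv, wRw

Satisfiable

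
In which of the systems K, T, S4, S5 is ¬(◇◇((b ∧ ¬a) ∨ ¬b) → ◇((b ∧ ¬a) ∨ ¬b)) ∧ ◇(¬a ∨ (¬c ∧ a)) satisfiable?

K, T

T-tableau for the formula:
1. ¬(◇◇((b ∧ ¬a) ∨ ¬b) → ◇((b ∧ ¬a) ∨ ¬b)) ∧ ◇(¬a ∨ (¬c ∧ a)), u
2. ¬(◇◇((b ∧ ¬a) ∨ ¬b) → ◇((b ∧ ¬a) ∨ ¬b)), u
3. ◇(¬a ∨ (¬c ∧ a)), u
4. ◇◇((b ∧ ¬a) ∨ ¬b), u
5. ¬◇((b ∧ ¬a) ∨ ¬b), u
6. ¬((b ∧ ¬a) ∨ ¬b), u
7. ¬(b ∧ ¬a), u
8. b, u
9. a, u
10. ¬a ∨ (¬c ∧ a), v
11. ¬((b ∧ ¬a) ∨ ¬b), v
12. ¬(b ∧ ¬a), v
13. b, v
14. ¬c ∧ a, v
15. ¬c, v
16. a, v
17. ◇((b ∧ ¬a) ∨ ¬b), w
18. ¬((b ∧ ¬a) ∨ ¬b), w
19. ¬(b ∧ ¬a), w
20. b, w
21. a, w
22. (b ∧ ¬a) ∨ ¬b, x
23. ¬b, x
Accessibility: uRu, uRv, uRw, vRv, wRw, wRx, xRx
Complete open branch: satisfiable in T, hence also in K (this T-model is also a K-model).
S4-tableau for the formula:
1. ¬(◇◇((b ∧ ¬a) ∨ ¬b) → ◇((b ∧ ¬a) ∨ ¬b)) ∧ ◇(¬a ∨ (¬c ∧ a)), u
2. ¬(◇◇((b ∧ ¬a) ∨ ¬b) → ◇((b ∧ ¬a) ∨ ¬b)), u
3. ◇(¬a ∨ (¬c ∧ a)), u
4. ◇◇((b ∧ ¬a) ∨ ¬b), u
5. ¬◇((b ∧ ¬a) ∨ ¬b), u
6. ¬((b ∧ ¬a) ∨ ¬b), u
7. ¬(b ∧ ¬a), u
8. b, u
9. a, u
10. ¬a ∨ (¬c ∧ a), v
11. ¬((b ∧ ¬a) ∨ ¬b), v
12. ¬(b ∧ ¬a), v
13. b, v
14. ¬c ∧ a, v
15. ¬c, v
16. a, v
17. ◇((b ∧ ¬a) ∨ ¬b), w
18. ¬((b ∧ ¬a) ∨ ¬b), w
19. ¬(b ∧ ¬a), w
20. b, w
21. a, w
22. (b ∧ ¬a) ∨ ¬b, x
23. ¬((b ∧ ¬a) ∨ ¬b), x
24. ¬(b ∧ ¬a), x
25. b, x
26. b ∧ ¬a, x
27. ¬a, x
28. a, x
Accessibility: uRu, uRv, uRw, uRx, vRv, wRw, wRx, xRx
Branch closes: a and ¬a both at x.
Every branch closes (one shown): unsatisfiable in S4, hence also in S5 (every S5-frame is an S4-frame).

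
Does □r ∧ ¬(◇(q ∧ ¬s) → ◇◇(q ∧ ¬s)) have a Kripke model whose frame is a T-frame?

Unsatisfiable (every branch closes)

1. □r ∧ ¬(◇(q ∧ ¬s) → ◇◇(q ∧ ¬s)), w0
2. □r, w0   [∧-rule on 1]
3. ¬(◇(q ∧ ¬s) → ◇◇(q ∧ ¬s)), w0   [∧-rule on 1]
4. ◇(q ∧ ¬s), w0   [¬→-rule on 3]
5. ¬◇◇(q ∧ ¬s), w0   [¬→-rule on 3]
6. r, w0   [□-rule on 2 via w0Rw0]
7. ¬◇(q ∧ ¬s), w0   [¬◇-rule on 5 via w0Rw0]
8. ¬(q ∧ ¬s), w0   [¬◇-rule on 7 via w0Rw0]
9. s, w0   [¬∧-rule on 8 (branches; this branch)]
10. q ∧ ¬s, w1   [◇-rule on 4: fresh world w1, w0Rw1]
11. q, w1   [∧-rule on 10]
12. ¬s, w1   [∧-rule on 10]
13. r, w1   [□-rule on 2 via w0Rw1]
14. ¬◇(q ∧ ¬s), w1   [¬◇-rule on 5 via w0Rw1]
15. ¬(q ∧ ¬s), w1   [¬◇-rule on 7 via w0Rw1]
16. s, w1   [¬∧-rule on 15 (branches; this branch)]
Accessibility: w0Rw0, w0Rw1, w1Rw1
Branch closes: s and ¬s both at w1.
All branches of the tableau close; one closing branch shown above.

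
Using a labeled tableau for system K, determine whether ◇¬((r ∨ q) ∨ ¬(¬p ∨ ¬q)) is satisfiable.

1. ◇¬((r ∨ q) ∨ ¬(¬p ∨ ¬q)), w0
2. ¬((r ∨ q) ∨ ¬(¬p ∨ ¬q)), w1   [◇-rule on 1: fresh world w1, w0Rw1]
3. ¬(r ∨ q), w1   [¬∨-rule on 2]
4. ¬p ∨ ¬q, w1   [¬∨-rule on 2]
5. ¬r, w1   [¬∨-rule on 3]
6. ¬q, w1   [¬∨-rule on 3]
Accessibility: w0Rw1

Satisfiable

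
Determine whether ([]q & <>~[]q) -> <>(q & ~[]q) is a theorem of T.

Valid in T

Tableau for the negation ~(([]q & <>~[]q) -> <>(q & ~[]q)):
1. ~(([]q & <>~[]q) -> <>(q & ~[]q)), w0
2. []q & <>~[]q, w0   [~->-rule on 1]
3. ~<>(q & ~[]q), w0   [~->-rule on 1]
4. []q, w0   [&-rule on 2]
5. <>~[]q, w0   [&-rule on 2]
6. ~(q & ~[]q), w0   [~<>-rule on 3 via w0Rw0]
7. q, w0   [[]-rule on 4 via w0Rw0]
8. ~[]q, w1   [<>-rule on 5: fresh world w1, w0Rw1]
9. ~(q & ~[]q), w1   [~<>-rule on 3 via w0Rw1]
10. q, w1   [[]-rule on 4 via w0Rw1]
11. []q, w1   [~&-rule on 9 (branches; this branch)]
12. ~q, w2   [~[]-rule on 8: fresh world w2, w1Rw2]
13. q, w2   [[]-rule on 11 via w1Rw2]
Accessibility: w0Rw0, w0Rw1, w1Rw1, w1Rw2, w2Rw2
Branch closes: q and ~q both at w2.
Every branch of the negation's tableau closes; the branch above is one of them.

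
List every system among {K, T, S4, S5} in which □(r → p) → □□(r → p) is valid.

S4, S5

S4-tableau for the negation ¬(□(r → p) → □□(r → p)):
1. ¬(□(r → p) → □□(r → p)), u
2. □(r → p), u
3. ¬□□(r → p), u
4. r → p, u
5. p, u
6. ¬□(r → p), v
7. r → p, v
8. p, v
9. ¬(r → p), w
10. r, w
11. ¬p, w
12. r → p, w
13. p, w
Accessibility: uRu, uRv, uRw, vRv, vRw, wRw
Branch closes: p and ¬p both at w.
Every branch closes (one shown): valid in S4, hence also in S5 (every theorem of S4 is a theorem of S5).
T-tableau for the negation ¬(□(r → p) → □□(r → p)):
1. ¬(□(r → p) → □□(r → p)), u
2. □(r → p), u
3. ¬□□(r → p), u
4. r → p, u
5. p, u
6. ¬□(r → p), v
7. r → p, v
8. p, v
9. ¬(r → p), w
10. r, w
11. ¬p, w
Accessibility: uRu, uRv, vRv, vRw, wRw
Complete open branch: countermodel on a T-frame, so not valid in T, nor in K (the same frame is also a K-frame).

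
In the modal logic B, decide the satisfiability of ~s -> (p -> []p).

Satisfiable (open branch found)

1. ~s -> (p -> []p), 0
2. p -> []p, 0   [->-rule on 1 (branches; this branch)]
3. []p, 0   [->-rule on 2 (branches; this branch)]
4. p, 0   [[]-rule on 3 via 0R0]
Accessibility: 0R0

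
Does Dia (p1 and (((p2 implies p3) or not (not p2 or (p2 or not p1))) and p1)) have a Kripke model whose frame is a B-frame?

1. Dia (p1 and (((p2 implies p3) or not (not p2 or (p2 or not p1))) and p1)), 0
2. p1 and (((p2 implies p3) or not (not p2 or (p2 or not p1))) and p1), 1   [Dia-rule on 1: fresh world 1, 0R1]
3. p1, 1   [and-rule on 2]
4. ((p2 implies p3) or not (not p2 or (p2 or not p1))) and p1, 1   [and-rule on 2]
5. (p2 implies p3) or not (not p2 or (p2 or not p1)), 1   [and-rule on 4]
6. p2 implies p3, 1   [or-rule on 5 (branches; this branch)]
7. p3, 1   [implies-rule on 6 (branches; this branch)]
Accessibility: 0R0, 0R1, 1R0, 1R1

Yes, satisfiable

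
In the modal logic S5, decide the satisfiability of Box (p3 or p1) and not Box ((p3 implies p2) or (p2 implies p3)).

1. Box (p3 or p1) and not Box ((p3 implies p2) or (p2 implies p3)), 0
2. Box (p3 or p1), 0
3. not Box ((p3 implies p2) or (p2 implies p3)), 0
4. p3 or p1, 0
5. p1, 0
6. not ((p3 implies p2) or (p2 implies p3)), 1
7. not (p3 implies p2), 1
8. not (p2 implies p3), 1
9. p3, 1
10. not p2, 1
11. p2, 1
12. not p3, 1
Accessibility: 0R0, 0R1, 1R0, 1R1
Branch closes: p2 and not p2 both at 1.
(One branch shown.) All branches close.

No, unsatisfiable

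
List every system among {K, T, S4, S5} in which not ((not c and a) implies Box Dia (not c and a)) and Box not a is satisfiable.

K-tableau for the formula:
1. not ((not c and a) implies Box Dia (not c and a)) and Box not a, w0
2. not ((not c and a) implies Box Dia (not c and a)), w0
3. Box not a, w0
4. not c and a, w0
5. not Box Dia (not c and a), w0
6. not c, w0
7. a, w0
8. not Dia (not c and a), w1
9. not a, w1
Accessibility: w0Rw1
Complete open branch: satisfiable in K.
T-tableau for the formula:
1. not ((not c and a) implies Box Dia (not c and a)) and Box not a, w0
2. not ((not c and a) implies Box Dia (not c and a)), w0
3. Box not a, w0
4. not c and a, w0
5. not Box Dia (not c and a), w0
6. not c, w0
7. a, w0
8. not a, w0
Accessibility: w0Rw0
Branch closes: a and not a both at w0.
Every branch closes (one shown): unsatisfiable in T, hence also in S4, S5 (every S4/S5-frame is a T-frame).

K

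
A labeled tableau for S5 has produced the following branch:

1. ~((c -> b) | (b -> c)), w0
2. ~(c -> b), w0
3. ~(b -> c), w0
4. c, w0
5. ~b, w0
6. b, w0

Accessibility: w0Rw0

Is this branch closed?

Both b and ~b appear at w0.

Yes, closed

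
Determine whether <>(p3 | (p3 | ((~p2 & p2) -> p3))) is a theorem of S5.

Valid

Tableau for the negation ~<>(p3 | (p3 | ((~p2 & p2) -> p3))):
1. ~<>(p3 | (p3 | ((~p2 & p2) -> p3))), w0
2. ~(p3 | (p3 | ((~p2 & p2) -> p3))), w0   [~<>-rule on 1 via w0Rw0]
3. ~p3, w0   [~|-rule on 2]
4. ~(p3 | ((~p2 & p2) -> p3)), w0   [~|-rule on 2]
5. ~((~p2 & p2) -> p3), w0   [~|-rule on 4]
6. ~p2 & p2, w0   [~->-rule on 5]
7. ~p2, w0   [&-rule on 6]
8. p2, w0   [&-rule on 6]
Accessibility: w0Rw0
Branch closes: p2 and ~p2 both at w0.
Every branch of the negation's tableau closes; the branch above is one of them.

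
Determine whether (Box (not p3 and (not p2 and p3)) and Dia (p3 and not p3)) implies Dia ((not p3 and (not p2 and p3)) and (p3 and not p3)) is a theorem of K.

Tableau for the negation not ((Box (not p3 and (not p2 and p3)) and Dia (p3 and not p3)) implies Dia ((not p3 and (not p2 and p3)) and (p3 and not p3))):
1. not ((Box (not p3 and (not p2 and p3)) and Dia (p3 and not p3)) implies Dia ((not p3 and (not p2 and p3)) and (p3 and not p3))), 0
2. Box (not p3 and (not p2 and p3)) and Dia (p3 and not p3), 0   [neg-implies-rule on 1]
3. not Dia ((not p3 and (not p2 and p3)) and (p3 and not p3)), 0   [neg-implies-rule on 1]
4. Box (not p3 and (not p2 and p3)), 0   [and-rule on 2]
5. Dia (p3 and not p3), 0   [and-rule on 2]
6. p3 and not p3, 1   [Dia-rule on 5: fresh world 1, 0R1]
7. p3, 1   [and-rule on 6]
8. not p3, 1   [and-rule on 6]
Accessibility: 0R1
Branch closes: p3 and not p3 both at 1.
Every branch of the negation's tableau closes; the branch above is one of them.

Yes, valid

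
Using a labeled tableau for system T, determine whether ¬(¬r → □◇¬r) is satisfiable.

Satisfiable (open branch found)

1. ¬(¬r → □◇¬r), w0
2. ¬r, w0
3. ¬□◇¬r, w0
4. ¬◇¬r, w1
5. r, w1
Accessibility: w0Rw0, w0Rw1, w1Rw1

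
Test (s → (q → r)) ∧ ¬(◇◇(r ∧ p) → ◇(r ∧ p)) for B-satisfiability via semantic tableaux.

Satisfiable

1. (s → (q → r)) ∧ ¬(◇◇(r ∧ p) → ◇(r ∧ p)), w0
2. s → (q → r), w0
3. ¬(◇◇(r ∧ p) → ◇(r ∧ p)), w0
4. ◇◇(r ∧ p), w0
5. ¬◇(r ∧ p), w0
6. ¬(r ∧ p), w0
7. q → r, w0
8. ¬p, w0
9. r, w0
10. ◇(r ∧ p), w1
11. ¬(r ∧ p), w1
12. ¬p, w1
13. r ∧ p, w2
14. r, w2
15. p, w2
Accessibility: w0Rw0, w0Rw1, w1Rw0, w1Rw1, w1Rw2, w2Rw1, w2Rw2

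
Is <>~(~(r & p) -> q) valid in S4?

Invalid (countermodel exists)

Tableau for the negation ~<>~(~(r & p) -> q):
1. ~<>~(~(r & p) -> q), 0
2. ~(r & p) -> q, 0   [~<>-rule on 1 via 0R0]
3. q, 0   [->-rule on 2 (branches; this branch)]
Accessibility: 0R0
The negation has an open branch (countermodel exists).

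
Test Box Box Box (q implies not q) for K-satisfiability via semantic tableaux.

Yes, satisfiable

1. Box Box Box (q implies not q), 0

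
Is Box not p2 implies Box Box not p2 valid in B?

No, not valid

Tableau for the negation not (Box not p2 implies Box Box not p2):
1. not (Box not p2 implies Box Box not p2), 0
2. Box not p2, 0   [neg-implies-rule on 1]
3. not Box Box not p2, 0   [neg-implies-rule on 1]
4. not p2, 0   [Box-rule on 2 via 0R0]
5. not Box not p2, 1   [neg-Box-rule on 3: fresh world 1, 0R1]
6. not p2, 1   [Box-rule on 2 via 0R1]
7. p2, 2   [neg-Box-rule on 5: fresh world 2, 1R2]
Accessibility: 0R0, 0R1, 1R0, 1R1, 1R2, 2R1, 2R2
The negation has an open branch (countermodel exists).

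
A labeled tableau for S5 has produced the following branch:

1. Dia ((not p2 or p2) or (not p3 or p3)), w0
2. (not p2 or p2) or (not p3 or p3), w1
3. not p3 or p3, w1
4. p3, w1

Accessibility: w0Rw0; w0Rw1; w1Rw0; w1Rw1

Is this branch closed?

Open

No atom appears with both signs at the same world.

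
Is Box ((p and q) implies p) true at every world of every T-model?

Tableau for the negation not Box ((p and q) implies p):
1. not Box ((p and q) implies p), w0
2. not ((p and q) implies p), w1
3. p and q, w1
4. not p, w1
5. p, w1
6. q, w1
Accessibility: w0Rw0, w0Rw1, w1Rw1
Branch closes: p and not p both at w1.
Every branch of the negation's tableau closes; the branch above is one of them.

Valid in T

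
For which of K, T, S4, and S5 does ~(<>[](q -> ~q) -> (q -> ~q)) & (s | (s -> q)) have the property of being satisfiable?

K, T, S4

S4-tableau for the formula:
1. ~(<>[](q -> ~q) -> (q -> ~q)) & (s | (s -> q)), w0
2. ~(<>[](q -> ~q) -> (q -> ~q)), w0   [&-rule on 1]
3. s | (s -> q), w0   [&-rule on 1]
4. <>[](q -> ~q), w0   [~->-rule on 2]
5. ~(q -> ~q), w0   [~->-rule on 2]
6. q, w0   [~->-rule on 5]
7. s -> q, w0   [|-rule on 3 (branches; this branch)]
8. [](q -> ~q), w1   [<>-rule on 4: fresh world w1, w0Rw1]
9. q -> ~q, w1   [[]-rule on 8 via w1Rw1]
10. ~q, w1   [->-rule on 9 (branches; this branch)]
Accessibility: w0Rw0, w0Rw1, w1Rw1
Complete open branch: satisfiable in S4, hence also in K, T (this S4-model is also a K-model and a T-model).
S5-tableau for the formula:
1. ~(<>[](q -> ~q) -> (q -> ~q)) & (s | (s -> q)), w0
2. ~(<>[](q -> ~q) -> (q -> ~q)), w0   [&-rule on 1]
3. s | (s -> q), w0   [&-rule on 1]
4. <>[](q -> ~q), w0   [~->-rule on 2]
5. ~(q -> ~q), w0   [~->-rule on 2]
6. q, w0   [~->-rule on 5]
7. s -> q, w0   [|-rule on 3 (branches; this branch)]
8. [](q -> ~q), w1   [<>-rule on 4: fresh world w1, w0Rw1]
9. q -> ~q, w0   [[]-rule on 8 via w1Rw0]
10. q -> ~q, w1   [[]-rule on 8 via w1Rw1]
11. ~q, w0   [->-rule on 9 (branches; this branch)]
Accessibility: w0Rw0, w0Rw1, w1Rw0, w1Rw1
Branch closes: q and ~q both at w0.
Every branch closes (one shown): unsatisfiable in S5.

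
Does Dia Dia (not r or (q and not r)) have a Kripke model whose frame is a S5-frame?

Yes, satisfiable

1. Dia Dia (not r or (q and not r)), 0
2. Dia (not r or (q and not r)), 1   [Dia-rule on 1: fresh world 1, 0R1]
3. not r or (q and not r), 2   [Dia-rule on 2: fresh world 2, 1R2]
4. q and not r, 2   [or-rule on 3 (branches; this branch)]
5. q, 2   [and-rule on 4]
6. not r, 2   [and-rule on 4]
Accessibility: 0R0, 0R1, 0R2, 1R0, 1R1, 1R2, 2R0, 2R1, 2R2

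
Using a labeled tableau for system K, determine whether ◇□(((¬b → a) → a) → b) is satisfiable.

1. ◇□(((¬b → a) → a) → b), 0
2. □(((¬b → a) → a) → b), 1   [◇-rule on 1: fresh world 1, 0R1]
Accessibility: 0R1

Satisfiable (open branch found)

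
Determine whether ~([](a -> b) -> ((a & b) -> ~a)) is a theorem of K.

Not valid

Tableau for the negation [](a -> b) -> ((a & b) -> ~a):
1. [](a -> b) -> ((a & b) -> ~a), u
2. (a & b) -> ~a, u
3. ~a, u
The negation has an open branch (countermodel exists).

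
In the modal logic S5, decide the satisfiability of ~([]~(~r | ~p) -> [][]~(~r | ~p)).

Unsatisfiable

1. ~([]~(~r | ~p) -> [][]~(~r | ~p)), w0
2. []~(~r | ~p), w0
3. ~[][]~(~r | ~p), w0
4. ~(~r | ~p), w0
5. r, w0
6. p, w0
7. ~[]~(~r | ~p), w1
8. ~(~r | ~p), w1
9. r, w1
10. p, w1
11. ~r | ~p, w2
12. ~(~r | ~p), w2
13. r, w2
14. p, w2
15. ~p, w2
Accessibility: w0Rw0, w0Rw1, w0Rw2, w1Rw0, w1Rw1, w1Rw2, w2Rw0, w2Rw1, w2Rw2
Branch closes: p and ~p both at w2.
(One branch shown.) All branches close.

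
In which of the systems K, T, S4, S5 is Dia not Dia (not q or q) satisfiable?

K-tableau for the formula:
1. Dia not Dia (not q or q), w0
2. not Dia (not q or q), w1
Accessibility: w0Rw1
Complete open branch: satisfiable in K.
T-tableau for the formula:
1. Dia not Dia (not q or q), w0
2. not Dia (not q or q), w1
3. not (not q or q), w1
4. q, w1
5. not q, w1
Accessibility: w0Rw0, w0Rw1, w1Rw1
Branch closes: q and not q both at w1.
Every branch closes (one shown): unsatisfiable in T, hence also in S4, S5 (every S4/S5-frame is a T-frame).

K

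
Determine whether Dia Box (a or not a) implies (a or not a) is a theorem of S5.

Tableau for the negation not (Dia Box (a or not a) implies (a or not a)):
1. not (Dia Box (a or not a) implies (a or not a)), 0
2. Dia Box (a or not a), 0
3. not (a or not a), 0
4. not a, 0
5. a, 0
Accessibility: 0R0
Branch closes: a and not a both at 0.
Every branch of the negation's tableau closes; the branch above is one of them.

Valid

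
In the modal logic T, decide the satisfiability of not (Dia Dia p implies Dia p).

Yes, satisfiable

1. not (Dia Dia p implies Dia p), u
2. Dia Dia p, u
3. not Dia p, u
4. not p, u
5. Dia p, v
6. not p, v
7. p, w
Accessibility: uRu, uRv, vRv, vRw, wRw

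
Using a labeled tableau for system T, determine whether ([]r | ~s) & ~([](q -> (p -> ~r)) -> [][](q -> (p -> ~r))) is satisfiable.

Yes, satisfiable

1. ([]r | ~s) & ~([](q -> (p -> ~r)) -> [][](q -> (p -> ~r))), 0
2. []r | ~s, 0
3. ~([](q -> (p -> ~r)) -> [][](q -> (p -> ~r))), 0
4. [](q -> (p -> ~r)), 0
5. ~[][](q -> (p -> ~r)), 0
6. q -> (p -> ~r), 0
7. ~s, 0
8. p -> ~r, 0
9. ~r, 0
10. ~[](q -> (p -> ~r)), 1
11. q -> (p -> ~r), 1
12. p -> ~r, 1
13. ~r, 1
14. ~(q -> (p -> ~r)), 2
15. q, 2
16. ~(p -> ~r), 2
17. p, 2
18. r, 2
Accessibility: 0R0, 0R1, 1R1, 1R2, 2R2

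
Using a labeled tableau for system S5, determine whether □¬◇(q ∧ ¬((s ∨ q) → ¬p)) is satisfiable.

1. □¬◇(q ∧ ¬((s ∨ q) → ¬p)), 0
2. ¬◇(q ∧ ¬((s ∨ q) → ¬p)), 0   [□-rule on 1 via 0R0]
3. ¬(q ∧ ¬((s ∨ q) → ¬p)), 0   [¬◇-rule on 2 via 0R0]
4. (s ∨ q) → ¬p, 0   [¬∧-rule on 3 (branches; this branch)]
5. ¬p, 0   [→-rule on 4 (branches; this branch)]
Accessibility: 0R0

Yes, satisfiable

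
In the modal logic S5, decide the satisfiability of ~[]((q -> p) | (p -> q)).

No, unsatisfiable

1. ~[]((q -> p) | (p -> q)), w0
2. ~((q -> p) | (p -> q)), w1
3. ~(q -> p), w1
4. ~(p -> q), w1
5. q, w1
6. ~p, w1
7. p, w1
8. ~q, w1
Accessibility: w0Rw0, w0Rw1, w1Rw0, w1Rw1
Branch closes: p and ~p both at w1.
Every branch closes; the branch above is one of them.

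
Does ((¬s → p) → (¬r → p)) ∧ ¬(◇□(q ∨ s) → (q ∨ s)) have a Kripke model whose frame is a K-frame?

Yes, satisfiable

1. ((¬s → p) → (¬r → p)) ∧ ¬(◇□(q ∨ s) → (q ∨ s)), 0
2. (¬s → p) → (¬r → p), 0
3. ¬(◇□(q ∨ s) → (q ∨ s)), 0
4. ◇□(q ∨ s), 0
5. ¬(q ∨ s), 0
6. ¬q, 0
7. ¬s, 0
8. ¬r → p, 0
9. p, 0
10. □(q ∨ s), 1
Accessibility: 0R1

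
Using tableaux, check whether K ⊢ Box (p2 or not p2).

Tableau for the negation not Box (p2 or not p2):
1. not Box (p2 or not p2), 0
2. not (p2 or not p2), 1
3. not p2, 1
4. p2, 1
Accessibility: 0R1
Branch closes: p2 and not p2 both at 1.
All branches of the negation close; one closing branch shown above.

Valid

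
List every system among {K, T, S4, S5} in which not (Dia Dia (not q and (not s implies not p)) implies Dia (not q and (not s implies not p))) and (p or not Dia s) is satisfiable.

K, T

T-tableau for the formula:
1. not (Dia Dia (not q and (not s implies not p)) implies Dia (not q and (not s implies not p))) and (p or not Dia s), w0
2. not (Dia Dia (not q and (not s implies not p)) implies Dia (not q and (not s implies not p))), w0
3. p or not Dia s, w0
4. Dia Dia (not q and (not s implies not p)), w0
5. not Dia (not q and (not s implies not p)), w0
6. not (not q and (not s implies not p)), w0
7. not Dia s, w0
8. not s, w0
9. not (not s implies not p), w0
10. p, w0
11. Dia (not q and (not s implies not p)), w1
12. not (not q and (not s implies not p)), w1
13. not s, w1
14. not (not s implies not p), w1
15. p, w1
16. not q and (not s implies not p), w2
17. not q, w2
18. not s implies not p, w2
19. not p, w2
Accessibility: w0Rw0, w0Rw1, w1Rw1, w1Rw2, w2Rw2
Complete open branch: satisfiable in T, hence also in K (this T-model is also a K-model).
S4-tableau for the formula:
1. not (Dia Dia (not q and (not s implies not p)) implies Dia (not q and (not s implies not p))) and (p or not Dia s), w0
2. not (Dia Dia (not q and (not s implies not p)) implies Dia (not q and (not s implies not p))), w0
3. p or not Dia s, w0
4. Dia Dia (not q and (not s implies not p)), w0
5. not Dia (not q and (not s implies not p)), w0
6. not (not q and (not s implies not p)), w0
7. not Dia s, w0
8. not s, w0
9. not (not s implies not p), w0
10. p, w0
11. Dia (not q and (not s implies not p)), w1
12. not (not q and (not s implies not p)), w1
13. not s, w1
14. not (not s implies not p), w1
15. p, w1
16. not q and (not s implies not p), w2
17. not q, w2
18. not s implies not p, w2
19. not (not q and (not s implies not p)), w2
20. not s, w2
21. not p, w2
22. not (not s implies not p), w2
23. p, w2
Accessibility: w0Rw0, w0Rw1, w0Rw2, w1Rw1, w1Rw2, w2Rw2
Branch closes: p and not p both at w2.
Every branch closes (one shown): unsatisfiable in S4, hence also in S5 (every S5-frame is an S4-frame).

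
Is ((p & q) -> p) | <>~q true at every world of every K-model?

Tableau for the negation ~(((p & q) -> p) | <>~q):
1. ~(((p & q) -> p) | <>~q), u
2. ~((p & q) -> p), u   [~|-rule on 1]
3. ~<>~q, u   [~|-rule on 1]
4. p & q, u   [~->-rule on 2]
5. ~p, u   [~->-rule on 2]
6. p, u   [&-rule on 4]
7. q, u   [&-rule on 4]
Branch closes: p and ~p both at u.
All branches of the negation close; one closing branch shown above.

Valid in K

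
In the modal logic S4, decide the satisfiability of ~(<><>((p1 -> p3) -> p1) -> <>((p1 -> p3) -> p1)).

1. ~(<><>((p1 -> p3) -> p1) -> <>((p1 -> p3) -> p1)), u
2. <><>((p1 -> p3) -> p1), u
3. ~<>((p1 -> p3) -> p1), u
4. ~((p1 -> p3) -> p1), u
5. p1 -> p3, u
6. ~p1, u
7. p3, u
8. <>((p1 -> p3) -> p1), v
9. ~((p1 -> p3) -> p1), v
10. p1 -> p3, v
11. ~p1, v
12. p3, v
13. (p1 -> p3) -> p1, w
14. ~((p1 -> p3) -> p1), w
15. p1 -> p3, w
16. ~p1, w
17. ~(p1 -> p3), w
18. p1, w
19. ~p3, w
Accessibility: uRu, uRv, uRw, vRv, vRw, wRw
Branch closes: p1 and ~p1 both at w.
All branches of the tableau close; one closing branch shown above.

No, unsatisfiable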